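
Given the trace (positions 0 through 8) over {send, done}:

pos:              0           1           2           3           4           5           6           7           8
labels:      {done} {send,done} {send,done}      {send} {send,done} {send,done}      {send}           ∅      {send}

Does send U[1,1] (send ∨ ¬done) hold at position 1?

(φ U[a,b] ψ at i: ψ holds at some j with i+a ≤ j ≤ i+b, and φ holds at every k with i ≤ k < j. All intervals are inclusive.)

Need some j in [2,2] with (send ∨ ¬done), and send at every k in [1,j-1].
  j=2: (send ∨ ¬done) holds; send holds at every k in [1,1] → satisfied.

Yes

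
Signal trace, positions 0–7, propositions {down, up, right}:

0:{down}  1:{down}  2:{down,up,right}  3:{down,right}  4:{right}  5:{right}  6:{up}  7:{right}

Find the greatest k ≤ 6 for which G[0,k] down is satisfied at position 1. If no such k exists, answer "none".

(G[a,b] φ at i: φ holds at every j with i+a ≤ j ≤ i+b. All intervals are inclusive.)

2

down must hold from j=1 onward; find where it first fails.
  j=1: holds
  j=2: holds
  j=3: holds
  j=4: fails
Holds on [1,3], so largest k = 2.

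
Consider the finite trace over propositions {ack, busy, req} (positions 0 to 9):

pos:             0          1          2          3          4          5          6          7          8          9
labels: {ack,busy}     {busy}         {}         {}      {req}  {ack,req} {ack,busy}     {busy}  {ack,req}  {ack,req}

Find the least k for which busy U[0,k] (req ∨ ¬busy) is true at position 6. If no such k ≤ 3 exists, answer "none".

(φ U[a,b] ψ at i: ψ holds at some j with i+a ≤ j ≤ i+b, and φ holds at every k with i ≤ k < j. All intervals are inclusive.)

2

Need earliest j ≥ 6 with (req ∨ ¬busy), and busy at every k in [6,j-1].
  j=6: rhs fails.
  j=7: rhs fails.
  j=8: rhs holds; lhs holds on [6,7]. k = 2.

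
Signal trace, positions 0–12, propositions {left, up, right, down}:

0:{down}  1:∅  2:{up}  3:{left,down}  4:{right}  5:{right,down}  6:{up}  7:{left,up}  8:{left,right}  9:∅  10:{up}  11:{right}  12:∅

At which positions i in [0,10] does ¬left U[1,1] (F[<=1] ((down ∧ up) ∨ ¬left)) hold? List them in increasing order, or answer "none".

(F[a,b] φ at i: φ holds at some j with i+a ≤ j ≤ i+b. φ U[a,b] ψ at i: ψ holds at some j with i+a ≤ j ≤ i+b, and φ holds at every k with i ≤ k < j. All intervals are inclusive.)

Evaluate at each i in [0,10]:
  i=0: ✓ (rhs at j=1; lhs holds on [0,0])
  i=1: ✓ (rhs at j=2; lhs holds on [1,1])
  i=2: ✓ (rhs at j=3; lhs holds on [2,2])
  i=3: ✗ (lhs fails at k=3 before rhs at j=4)
  i=4: ✓ (rhs at j=5; lhs holds on [4,4])
  i=5: ✓ (rhs at j=6; lhs holds on [5,5])
  i=6: ✗ (no rhs in [7,7])
  i=7: ✗ (lhs fails at k=7 before rhs at j=8)
  i=8: ✗ (lhs fails at k=8 before rhs at j=9)
  i=9: ✓ (rhs at j=10; lhs holds on [9,9])
  i=10: ✓ (rhs at j=11; lhs holds on [10,10])

0, 1, 2, 4, 5, 9, 10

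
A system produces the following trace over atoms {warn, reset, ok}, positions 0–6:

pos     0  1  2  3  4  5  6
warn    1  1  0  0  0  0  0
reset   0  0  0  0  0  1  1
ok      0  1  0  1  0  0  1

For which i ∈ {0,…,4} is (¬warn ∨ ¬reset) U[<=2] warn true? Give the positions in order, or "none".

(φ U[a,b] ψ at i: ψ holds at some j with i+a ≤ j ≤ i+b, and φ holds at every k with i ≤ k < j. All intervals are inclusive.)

Evaluate at each i in [0,4]:
  i=0: ✓ (rhs at j=0)
  i=1: ✓ (rhs at j=1)
  i=2: ✗ (no rhs in [2,4])
  i=3: ✗ (no rhs in [3,5])
  i=4: ✗ (no rhs in [4,6])

0, 1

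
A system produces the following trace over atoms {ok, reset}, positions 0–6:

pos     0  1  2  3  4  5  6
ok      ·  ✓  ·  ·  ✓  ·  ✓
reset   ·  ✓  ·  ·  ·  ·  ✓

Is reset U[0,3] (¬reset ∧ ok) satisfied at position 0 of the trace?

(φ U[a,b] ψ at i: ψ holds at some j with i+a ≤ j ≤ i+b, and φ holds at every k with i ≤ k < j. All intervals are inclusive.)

Need some j in [0,3] with (¬reset ∧ ok), and reset at every k in [0,j-1].
  j=0: (¬reset ∧ ok) false.
  j=1: (¬reset ∧ ok) false.
  j=2: (¬reset ∧ ok) false.
  j=3: (¬reset ∧ ok) false.
No j in the window works → until fails.

No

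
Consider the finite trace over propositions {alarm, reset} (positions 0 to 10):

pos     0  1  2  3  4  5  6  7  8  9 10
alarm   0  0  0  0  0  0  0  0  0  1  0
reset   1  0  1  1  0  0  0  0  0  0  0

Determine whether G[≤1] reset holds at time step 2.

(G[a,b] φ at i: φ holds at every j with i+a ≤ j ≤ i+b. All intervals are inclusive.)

Check reset at every j in [2,3]:
  j=2: true
  j=3: true
All positions satisfy it → formula holds.

True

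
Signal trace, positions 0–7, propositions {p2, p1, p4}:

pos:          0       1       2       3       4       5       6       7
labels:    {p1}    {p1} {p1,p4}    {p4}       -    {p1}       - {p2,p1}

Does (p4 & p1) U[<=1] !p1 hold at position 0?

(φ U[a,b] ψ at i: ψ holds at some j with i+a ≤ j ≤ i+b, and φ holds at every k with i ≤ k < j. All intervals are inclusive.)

Need some j in [0,1] with !p1, and (p4 & p1) at every k in [0,j-1].
  j=0: !p1 false.
  j=1: !p1 false.
No j in the window works → until fails.

Does not hold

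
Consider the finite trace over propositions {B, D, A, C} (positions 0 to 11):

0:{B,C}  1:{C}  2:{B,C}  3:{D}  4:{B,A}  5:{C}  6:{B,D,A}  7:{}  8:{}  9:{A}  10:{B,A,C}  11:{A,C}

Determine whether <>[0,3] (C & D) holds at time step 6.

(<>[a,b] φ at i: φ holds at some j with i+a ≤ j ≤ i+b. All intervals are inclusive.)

False

Check (C & D) at each j in [6,9]:
  j=6: false
  j=7: false
  j=8: false
  j=9: false
No position in the window satisfies it → formula fails.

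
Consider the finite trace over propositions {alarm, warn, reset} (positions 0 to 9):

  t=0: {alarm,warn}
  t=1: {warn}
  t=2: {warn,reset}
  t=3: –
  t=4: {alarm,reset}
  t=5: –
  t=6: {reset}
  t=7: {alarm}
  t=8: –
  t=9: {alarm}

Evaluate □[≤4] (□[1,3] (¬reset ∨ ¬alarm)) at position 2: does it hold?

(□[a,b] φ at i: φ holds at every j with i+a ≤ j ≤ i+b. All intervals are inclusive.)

False

Check □[1,3] (¬reset ∨ ¬alarm) at every j in [2,6]:
  j=2: fails at 4
  j=3: fails at 4
  j=4: holds on [5,7]
  j=5: holds on [6,8]
  j=6: holds on [7,9]
Fails at j=2 → formula fails.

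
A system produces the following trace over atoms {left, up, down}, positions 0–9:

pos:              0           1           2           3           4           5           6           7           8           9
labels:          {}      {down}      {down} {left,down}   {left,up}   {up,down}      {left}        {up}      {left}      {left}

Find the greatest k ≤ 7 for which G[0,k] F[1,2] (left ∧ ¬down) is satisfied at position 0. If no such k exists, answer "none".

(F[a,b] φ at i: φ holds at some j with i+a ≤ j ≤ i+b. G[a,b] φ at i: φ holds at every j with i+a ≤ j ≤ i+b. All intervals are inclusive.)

none

F[1,2] (left ∧ ¬down) must hold from j=0 onward; find where it first fails.
  j=0: fails → no k works.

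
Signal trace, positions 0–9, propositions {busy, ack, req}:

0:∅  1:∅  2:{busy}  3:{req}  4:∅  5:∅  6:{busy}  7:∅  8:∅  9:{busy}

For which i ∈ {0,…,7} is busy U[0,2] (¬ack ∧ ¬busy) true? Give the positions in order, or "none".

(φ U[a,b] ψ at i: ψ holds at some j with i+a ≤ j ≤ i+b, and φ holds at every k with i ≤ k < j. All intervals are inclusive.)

Evaluate at each i in [0,7]:
  i=0: ✓ (rhs at j=0)
  i=1: ✓ (rhs at j=1)
  i=2: ✓ (rhs at j=3; lhs holds on [2,2])
  i=3: ✓ (rhs at j=3)
  i=4: ✓ (rhs at j=4)
  i=5: ✓ (rhs at j=5)
  i=6: ✓ (rhs at j=7; lhs holds on [6,6])
  i=7: ✓ (rhs at j=7)

0, 1, 2, 3, 4, 5, 6, 7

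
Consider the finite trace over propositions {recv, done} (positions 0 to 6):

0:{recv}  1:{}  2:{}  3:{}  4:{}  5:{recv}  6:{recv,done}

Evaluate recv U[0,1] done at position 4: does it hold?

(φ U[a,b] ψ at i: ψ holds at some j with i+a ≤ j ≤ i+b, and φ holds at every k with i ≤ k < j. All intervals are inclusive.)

Need some j in [4,5] with done, and recv at every k in [4,j-1].
  j=4: done false.
  j=5: done false.
No j in the window works → until fails.

False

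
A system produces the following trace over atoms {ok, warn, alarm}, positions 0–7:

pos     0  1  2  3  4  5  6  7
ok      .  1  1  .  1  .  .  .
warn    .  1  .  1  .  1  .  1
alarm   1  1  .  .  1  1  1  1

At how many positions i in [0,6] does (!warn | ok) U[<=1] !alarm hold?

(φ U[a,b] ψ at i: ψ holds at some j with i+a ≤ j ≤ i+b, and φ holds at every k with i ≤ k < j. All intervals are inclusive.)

3

Evaluate at each i in [0,6]:
  i=0: ✗ (no rhs in [0,1])
  i=1: ✓ (rhs at j=2; lhs holds on [1,1])
  i=2: ✓ (rhs at j=2)
  i=3: ✓ (rhs at j=3)
  i=4: ✗ (no rhs in [4,5])
  i=5: ✗ (no rhs in [5,6])
  i=6: ✗ (no rhs in [6,7])
Positions where it holds: {1, 2, 3} → 3.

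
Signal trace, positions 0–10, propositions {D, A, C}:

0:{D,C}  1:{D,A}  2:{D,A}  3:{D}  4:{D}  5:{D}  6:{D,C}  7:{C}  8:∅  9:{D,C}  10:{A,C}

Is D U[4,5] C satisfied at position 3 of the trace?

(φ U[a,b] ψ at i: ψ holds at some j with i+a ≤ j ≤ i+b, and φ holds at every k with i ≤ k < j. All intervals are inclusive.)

Need some j in [7,8] with C, and D at every k in [3,j-1].
  j=7: C holds; D holds at every k in [3,6] → satisfied.

Yes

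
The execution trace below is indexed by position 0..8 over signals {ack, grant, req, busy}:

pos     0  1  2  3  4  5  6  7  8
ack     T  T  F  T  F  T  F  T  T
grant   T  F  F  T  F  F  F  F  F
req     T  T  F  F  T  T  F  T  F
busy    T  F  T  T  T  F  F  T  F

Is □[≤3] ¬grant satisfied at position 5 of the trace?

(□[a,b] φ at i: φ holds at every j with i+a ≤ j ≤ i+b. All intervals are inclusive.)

Check ¬grant at every j in [5,8]:
  j=5: true
  j=6: true
  j=7: true
  j=8: true
All positions satisfy it → formula holds.

Yes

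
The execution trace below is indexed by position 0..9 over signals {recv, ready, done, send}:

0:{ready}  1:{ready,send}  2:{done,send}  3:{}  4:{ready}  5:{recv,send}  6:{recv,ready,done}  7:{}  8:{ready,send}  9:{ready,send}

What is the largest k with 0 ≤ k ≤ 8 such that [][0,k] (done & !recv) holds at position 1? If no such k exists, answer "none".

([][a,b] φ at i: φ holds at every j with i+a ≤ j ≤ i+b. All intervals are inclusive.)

(done & !recv) must hold from j=1 onward; find where it first fails.
  j=1: fails → no k works.

none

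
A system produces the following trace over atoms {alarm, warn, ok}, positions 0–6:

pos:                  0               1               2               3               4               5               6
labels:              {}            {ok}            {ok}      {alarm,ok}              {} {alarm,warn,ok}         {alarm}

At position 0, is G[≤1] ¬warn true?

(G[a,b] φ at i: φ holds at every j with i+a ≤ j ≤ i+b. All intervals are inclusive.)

Check ¬warn at every j in [0,1]:
  j=0: true
  j=1: true
All positions satisfy it → formula holds.

True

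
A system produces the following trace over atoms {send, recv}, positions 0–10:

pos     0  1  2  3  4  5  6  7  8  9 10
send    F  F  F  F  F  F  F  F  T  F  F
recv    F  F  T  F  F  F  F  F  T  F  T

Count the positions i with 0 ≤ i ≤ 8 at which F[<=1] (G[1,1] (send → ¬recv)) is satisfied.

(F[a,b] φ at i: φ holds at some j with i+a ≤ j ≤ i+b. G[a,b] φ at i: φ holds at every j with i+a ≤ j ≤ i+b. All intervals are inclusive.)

9

Evaluate at each i in [0,8]:
  i=0: ✓ (witness j=0)
  i=1: ✓ (witness j=1)
  i=2: ✓ (witness j=2)
  i=3: ✓ (witness j=3)
  i=4: ✓ (witness j=4)
  i=5: ✓ (witness j=5)
  i=6: ✓ (witness j=6)
  i=7: ✓ (witness j=8)
  i=8: ✓ (witness j=8)
Positions where it holds: {0, 1, 2, 3, 4, 5, 6, 7, 8} → 9.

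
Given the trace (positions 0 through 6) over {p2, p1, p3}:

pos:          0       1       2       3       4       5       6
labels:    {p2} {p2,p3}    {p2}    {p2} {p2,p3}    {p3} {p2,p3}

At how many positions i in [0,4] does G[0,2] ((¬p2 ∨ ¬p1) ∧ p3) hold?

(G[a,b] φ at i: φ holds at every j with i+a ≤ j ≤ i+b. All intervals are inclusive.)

1

Evaluate at each i in [0,4]:
  i=0: ✗ (fails at j=0)
  i=1: ✗ (fails at j=2)
  i=2: ✗ (fails at j=2)
  i=3: ✗ (fails at j=3)
  i=4: ✓ (all of [4,6])
Positions where it holds: {4} → 1.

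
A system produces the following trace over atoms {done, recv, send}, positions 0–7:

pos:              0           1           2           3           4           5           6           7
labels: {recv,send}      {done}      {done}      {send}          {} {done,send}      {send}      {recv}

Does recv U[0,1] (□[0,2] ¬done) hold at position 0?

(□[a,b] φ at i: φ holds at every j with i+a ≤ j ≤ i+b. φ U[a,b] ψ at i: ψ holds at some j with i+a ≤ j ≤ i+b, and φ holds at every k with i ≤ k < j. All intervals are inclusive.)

False

Need some j in [0,1] with □[0,2] ¬done, and recv at every k in [0,j-1].
  j=0: □[0,2] ¬done — fails at 1.
  j=1: □[0,2] ¬done — fails at 1.
No j in the window works → until fails.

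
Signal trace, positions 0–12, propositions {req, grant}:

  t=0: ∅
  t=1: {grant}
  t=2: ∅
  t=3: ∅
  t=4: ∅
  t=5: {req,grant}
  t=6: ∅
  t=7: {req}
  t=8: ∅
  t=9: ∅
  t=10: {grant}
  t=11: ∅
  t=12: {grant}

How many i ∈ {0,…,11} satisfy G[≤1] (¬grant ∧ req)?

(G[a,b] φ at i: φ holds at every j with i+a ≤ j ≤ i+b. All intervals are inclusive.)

Evaluate at each i in [0,11]:
  i=0: ✗ (fails at j=0)
  i=1: ✗ (fails at j=1)
  i=2: ✗ (fails at j=2)
  i=3: ✗ (fails at j=3)
  i=4: ✗ (fails at j=4)
  i=5: ✗ (fails at j=5)
  i=6: ✗ (fails at j=6)
  i=7: ✗ (fails at j=8)
  i=8: ✗ (fails at j=8)
  i=9: ✗ (fails at j=9)
  i=10: ✗ (fails at j=10)
  i=11: ✗ (fails at j=11)
Positions where it holds: {} → 0.

0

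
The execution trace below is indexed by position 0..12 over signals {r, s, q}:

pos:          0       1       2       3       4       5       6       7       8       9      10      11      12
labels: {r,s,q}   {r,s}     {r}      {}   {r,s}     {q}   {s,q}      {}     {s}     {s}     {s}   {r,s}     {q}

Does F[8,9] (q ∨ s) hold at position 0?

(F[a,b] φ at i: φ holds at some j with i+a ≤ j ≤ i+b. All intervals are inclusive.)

Check (q ∨ s) at each j in [8,9]:
  j=8: true
  j=9: true
Found at j=8 → formula holds.

Holds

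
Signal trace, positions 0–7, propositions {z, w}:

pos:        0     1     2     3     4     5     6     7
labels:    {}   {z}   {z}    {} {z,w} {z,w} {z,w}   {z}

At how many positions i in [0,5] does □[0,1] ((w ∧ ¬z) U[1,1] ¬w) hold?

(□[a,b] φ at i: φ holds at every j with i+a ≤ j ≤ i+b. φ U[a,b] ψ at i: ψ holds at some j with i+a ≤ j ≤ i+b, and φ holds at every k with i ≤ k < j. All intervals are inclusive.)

0

Evaluate at each i in [0,5]:
  i=0: ✗ (fails at j=0)
  i=1: ✗ (fails at j=1)
  i=2: ✗ (fails at j=2)
  i=3: ✗ (fails at j=3)
  i=4: ✗ (fails at j=4)
  i=5: ✗ (fails at j=5)
Positions where it holds: {} → 0.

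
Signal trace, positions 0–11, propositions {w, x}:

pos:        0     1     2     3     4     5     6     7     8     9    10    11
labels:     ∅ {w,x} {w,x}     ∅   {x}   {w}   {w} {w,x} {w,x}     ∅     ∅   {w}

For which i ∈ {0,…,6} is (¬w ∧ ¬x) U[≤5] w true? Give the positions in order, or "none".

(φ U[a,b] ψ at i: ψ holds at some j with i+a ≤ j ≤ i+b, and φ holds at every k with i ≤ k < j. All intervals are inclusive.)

Evaluate at each i in [0,6]:
  i=0: ✓ (rhs at j=1; lhs holds on [0,0])
  i=1: ✓ (rhs at j=1)
  i=2: ✓ (rhs at j=2)
  i=3: ✗ (lhs fails at k=4 before rhs at j=5)
  i=4: ✗ (lhs fails at k=4 before rhs at j=5)
  i=5: ✓ (rhs at j=5)
  i=6: ✓ (rhs at j=6)

0, 1, 2, 5, 6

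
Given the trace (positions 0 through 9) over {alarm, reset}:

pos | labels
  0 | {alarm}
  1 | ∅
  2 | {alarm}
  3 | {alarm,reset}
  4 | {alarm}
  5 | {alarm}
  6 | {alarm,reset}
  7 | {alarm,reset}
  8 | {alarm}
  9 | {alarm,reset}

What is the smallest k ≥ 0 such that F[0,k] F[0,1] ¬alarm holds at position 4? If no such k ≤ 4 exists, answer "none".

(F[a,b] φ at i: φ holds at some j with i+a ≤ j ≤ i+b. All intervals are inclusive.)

Scan j = 4,5,… for F[0,1] ¬alarm:
  j=4: fails
  j=5: fails
  j=6: fails
  j=7: fails
  j=8: fails
No j in [4,8] satisfies it → none.

none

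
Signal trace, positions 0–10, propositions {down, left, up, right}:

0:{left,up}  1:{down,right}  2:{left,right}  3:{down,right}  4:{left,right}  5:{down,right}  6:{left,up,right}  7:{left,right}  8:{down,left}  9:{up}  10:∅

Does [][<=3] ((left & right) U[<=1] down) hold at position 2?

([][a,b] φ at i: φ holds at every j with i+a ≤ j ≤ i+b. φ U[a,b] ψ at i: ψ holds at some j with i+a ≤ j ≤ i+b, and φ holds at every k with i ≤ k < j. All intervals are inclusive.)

True

Check ((left & right) U[<=1] down) at every j in [2,5]:
  j=2: holds
  j=3: holds
  j=4: holds
  j=5: holds
All positions satisfy it → formula holds.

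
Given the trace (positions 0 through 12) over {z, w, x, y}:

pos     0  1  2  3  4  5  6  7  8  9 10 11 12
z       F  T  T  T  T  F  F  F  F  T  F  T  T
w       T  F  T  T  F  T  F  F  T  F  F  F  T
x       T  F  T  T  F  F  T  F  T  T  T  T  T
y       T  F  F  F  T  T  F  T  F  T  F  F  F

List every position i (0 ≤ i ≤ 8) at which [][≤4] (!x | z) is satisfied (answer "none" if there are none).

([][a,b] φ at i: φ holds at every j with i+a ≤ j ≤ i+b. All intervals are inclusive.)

1

Evaluate at each i in [0,8]:
  i=0: ✗ (fails at j=0)
  i=1: ✓ (all of [1,5])
  i=2: ✗ (fails at j=6)
  i=3: ✗ (fails at j=6)
  i=4: ✗ (fails at j=6)
  i=5: ✗ (fails at j=6)
  i=6: ✗ (fails at j=6)
  i=7: ✗ (fails at j=8)
  i=8: ✗ (fails at j=8)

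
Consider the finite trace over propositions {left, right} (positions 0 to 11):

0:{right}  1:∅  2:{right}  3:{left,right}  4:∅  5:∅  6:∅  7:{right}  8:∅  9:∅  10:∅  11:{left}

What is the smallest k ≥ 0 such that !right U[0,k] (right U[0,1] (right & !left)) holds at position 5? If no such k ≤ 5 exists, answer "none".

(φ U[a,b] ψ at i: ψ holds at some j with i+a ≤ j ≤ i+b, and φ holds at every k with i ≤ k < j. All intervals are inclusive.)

Need earliest j ≥ 5 with (right U[0,1] (right & !left)), and !right at every k in [5,j-1].
  j=5: rhs fails.
  j=6: rhs fails.
  j=7: rhs holds; lhs holds on [5,6]. k = 2.

2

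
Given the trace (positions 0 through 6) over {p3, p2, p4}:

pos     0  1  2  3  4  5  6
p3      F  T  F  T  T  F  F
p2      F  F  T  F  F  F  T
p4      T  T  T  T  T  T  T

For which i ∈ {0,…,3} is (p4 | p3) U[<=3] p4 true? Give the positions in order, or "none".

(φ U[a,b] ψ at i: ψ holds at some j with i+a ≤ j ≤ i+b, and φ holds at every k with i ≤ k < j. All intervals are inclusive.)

Evaluate at each i in [0,3]:
  i=0: ✓ (rhs at j=0)
  i=1: ✓ (rhs at j=1)
  i=2: ✓ (rhs at j=2)
  i=3: ✓ (rhs at j=3)

0, 1, 2, 3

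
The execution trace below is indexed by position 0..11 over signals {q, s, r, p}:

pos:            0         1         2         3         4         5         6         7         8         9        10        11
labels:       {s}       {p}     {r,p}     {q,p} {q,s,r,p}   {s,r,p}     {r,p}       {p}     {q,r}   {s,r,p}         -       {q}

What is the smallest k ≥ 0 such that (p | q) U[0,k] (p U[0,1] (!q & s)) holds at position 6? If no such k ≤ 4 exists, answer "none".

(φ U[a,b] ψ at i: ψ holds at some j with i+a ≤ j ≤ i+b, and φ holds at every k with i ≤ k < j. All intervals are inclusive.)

Need earliest j ≥ 6 with (p U[0,1] (!q & s)), and (p | q) at every k in [6,j-1].
  j=6: rhs fails.
  j=7: rhs fails.
  j=8: rhs fails.
  j=9: rhs holds; lhs holds on [6,8]. k = 3.

3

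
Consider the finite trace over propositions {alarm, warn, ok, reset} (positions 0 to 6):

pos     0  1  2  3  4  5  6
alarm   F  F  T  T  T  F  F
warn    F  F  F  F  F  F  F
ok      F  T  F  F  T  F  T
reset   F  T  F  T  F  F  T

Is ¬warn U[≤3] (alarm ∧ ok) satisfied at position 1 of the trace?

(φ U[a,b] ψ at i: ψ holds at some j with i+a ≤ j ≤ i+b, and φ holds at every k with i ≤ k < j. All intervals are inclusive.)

True

Need some j in [1,4] with (alarm ∧ ok), and ¬warn at every k in [1,j-1].
  j=1: (alarm ∧ ok) false.
  j=2: (alarm ∧ ok) false.
  j=3: (alarm ∧ ok) false.
  j=4: (alarm ∧ ok) holds; ¬warn holds at every k in [1,3] → satisfied.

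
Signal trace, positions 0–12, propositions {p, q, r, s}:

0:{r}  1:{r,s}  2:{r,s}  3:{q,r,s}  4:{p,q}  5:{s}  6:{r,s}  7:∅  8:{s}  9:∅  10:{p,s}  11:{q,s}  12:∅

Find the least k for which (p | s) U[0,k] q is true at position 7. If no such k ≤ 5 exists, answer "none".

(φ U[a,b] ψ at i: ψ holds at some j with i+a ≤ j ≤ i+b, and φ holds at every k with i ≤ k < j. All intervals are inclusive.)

none

Need earliest j ≥ 7 with q, and (p | s) at every k in [7,j-1].
  j=7: rhs fails.
  j=8: rhs fails.
  j=9: rhs fails.
  j=10: rhs fails.
  j=11: rhs holds but lhs fails at k=7.
  j=12: rhs fails.
No witness within the range → none.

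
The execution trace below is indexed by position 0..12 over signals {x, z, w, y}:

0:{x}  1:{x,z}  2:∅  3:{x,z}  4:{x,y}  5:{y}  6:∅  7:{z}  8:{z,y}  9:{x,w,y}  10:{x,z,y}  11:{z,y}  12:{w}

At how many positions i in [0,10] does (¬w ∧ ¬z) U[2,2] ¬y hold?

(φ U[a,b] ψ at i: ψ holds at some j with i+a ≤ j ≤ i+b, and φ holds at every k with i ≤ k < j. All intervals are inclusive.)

Evaluate at each i in [0,10]:
  i=0: ✗ (lhs fails at k=1 before rhs at j=2)
  i=1: ✗ (lhs fails at k=1 before rhs at j=3)
  i=2: ✗ (no rhs in [4,4])
  i=3: ✗ (no rhs in [5,5])
  i=4: ✓ (rhs at j=6; lhs holds on [4,5])
  i=5: ✓ (rhs at j=7; lhs holds on [5,6])
  i=6: ✗ (no rhs in [8,8])
  i=7: ✗ (no rhs in [9,9])
  i=8: ✗ (no rhs in [10,10])
  i=9: ✗ (no rhs in [11,11])
  i=10: ✗ (lhs fails at k=10 before rhs at j=12)
Positions where it holds: {4, 5} → 2.

2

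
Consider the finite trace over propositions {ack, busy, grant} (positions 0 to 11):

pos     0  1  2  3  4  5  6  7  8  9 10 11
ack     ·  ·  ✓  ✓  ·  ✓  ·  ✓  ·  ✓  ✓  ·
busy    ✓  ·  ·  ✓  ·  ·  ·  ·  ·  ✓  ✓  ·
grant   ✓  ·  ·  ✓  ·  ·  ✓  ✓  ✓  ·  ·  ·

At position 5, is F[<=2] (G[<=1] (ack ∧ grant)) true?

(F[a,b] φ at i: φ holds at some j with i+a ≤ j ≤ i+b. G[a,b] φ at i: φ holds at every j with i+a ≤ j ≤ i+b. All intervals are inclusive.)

Check G[<=1] (ack ∧ grant) at each j in [5,7]:
  j=5: fails at 5
  j=6: fails at 6
  j=7: fails at 8
No position in the window satisfies it → formula fails.

False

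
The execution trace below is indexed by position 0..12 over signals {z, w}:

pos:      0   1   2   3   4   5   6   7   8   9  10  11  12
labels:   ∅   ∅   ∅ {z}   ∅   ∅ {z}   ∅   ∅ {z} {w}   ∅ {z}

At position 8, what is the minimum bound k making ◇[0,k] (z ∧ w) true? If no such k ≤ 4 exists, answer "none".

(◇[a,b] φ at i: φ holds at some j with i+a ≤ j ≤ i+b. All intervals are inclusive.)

Scan j = 8,9,… for (z ∧ w):
  j=8: fails
  j=9: fails
  j=10: fails
  j=11: fails
  j=12: fails
No j in [8,12] satisfies it → none.

none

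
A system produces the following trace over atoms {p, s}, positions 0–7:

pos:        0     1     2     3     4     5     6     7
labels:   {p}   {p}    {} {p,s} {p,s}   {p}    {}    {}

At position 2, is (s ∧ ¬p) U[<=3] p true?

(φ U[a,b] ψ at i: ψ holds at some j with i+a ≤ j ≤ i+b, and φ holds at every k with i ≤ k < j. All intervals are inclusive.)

Does not hold

Need some j in [2,5] with p, and (s ∧ ¬p) at every k in [2,j-1].
  j=2: p false.
  j=3: p holds, but (s ∧ ¬p) fails at k=2 → not this j.
  j=4: p holds, but (s ∧ ¬p) fails at k=2 → not this j.
  j=5: p holds, but (s ∧ ¬p) fails at k=2 → not this j.
No j in the window works → until fails.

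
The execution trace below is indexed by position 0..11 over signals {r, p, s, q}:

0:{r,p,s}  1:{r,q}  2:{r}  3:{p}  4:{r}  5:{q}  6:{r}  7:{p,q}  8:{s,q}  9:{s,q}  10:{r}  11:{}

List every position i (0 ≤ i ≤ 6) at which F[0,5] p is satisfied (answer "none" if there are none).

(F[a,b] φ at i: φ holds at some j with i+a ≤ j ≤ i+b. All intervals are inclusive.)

Evaluate at each i in [0,6]:
  i=0: ✓ (witness j=0)
  i=1: ✓ (witness j=3)
  i=2: ✓ (witness j=3)
  i=3: ✓ (witness j=3)
  i=4: ✓ (witness j=7)
  i=5: ✓ (witness j=7)
  i=6: ✓ (witness j=7)

0, 1, 2, 3, 4, 5, 6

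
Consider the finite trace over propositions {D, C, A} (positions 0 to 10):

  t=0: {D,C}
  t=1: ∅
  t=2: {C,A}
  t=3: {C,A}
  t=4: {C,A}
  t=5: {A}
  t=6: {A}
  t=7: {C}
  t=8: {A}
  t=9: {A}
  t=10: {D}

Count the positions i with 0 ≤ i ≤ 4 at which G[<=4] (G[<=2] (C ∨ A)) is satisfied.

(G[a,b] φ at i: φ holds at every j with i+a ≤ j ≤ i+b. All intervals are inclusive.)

2

Evaluate at each i in [0,4]:
  i=0: ✗ (fails at j=0)
  i=1: ✗ (fails at j=1)
  i=2: ✓ (all of [2,6])
  i=3: ✓ (all of [3,7])
  i=4: ✗ (fails at j=8)
Positions where it holds: {2, 3} → 2.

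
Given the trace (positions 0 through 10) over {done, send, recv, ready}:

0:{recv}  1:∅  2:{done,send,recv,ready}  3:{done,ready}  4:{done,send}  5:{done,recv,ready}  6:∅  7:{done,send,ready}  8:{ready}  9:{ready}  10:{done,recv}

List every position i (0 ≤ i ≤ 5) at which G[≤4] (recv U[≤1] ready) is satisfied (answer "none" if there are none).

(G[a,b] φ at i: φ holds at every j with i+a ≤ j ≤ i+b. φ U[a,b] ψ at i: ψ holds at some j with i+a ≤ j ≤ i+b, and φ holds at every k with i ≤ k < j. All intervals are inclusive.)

none

Evaluate at each i in [0,5]:
  i=0: ✗ (fails at j=0)
  i=1: ✗ (fails at j=1)
  i=2: ✗ (fails at j=4)
  i=3: ✗ (fails at j=4)
  i=4: ✗ (fails at j=4)
  i=5: ✗ (fails at j=6)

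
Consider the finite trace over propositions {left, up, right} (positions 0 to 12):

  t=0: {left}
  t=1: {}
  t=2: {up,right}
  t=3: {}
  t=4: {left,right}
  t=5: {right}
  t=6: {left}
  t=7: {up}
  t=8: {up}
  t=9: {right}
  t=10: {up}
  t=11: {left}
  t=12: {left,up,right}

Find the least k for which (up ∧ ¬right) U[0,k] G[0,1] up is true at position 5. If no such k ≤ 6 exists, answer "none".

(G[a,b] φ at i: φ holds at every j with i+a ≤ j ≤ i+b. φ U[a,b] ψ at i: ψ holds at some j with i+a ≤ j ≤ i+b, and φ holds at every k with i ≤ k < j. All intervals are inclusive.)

none

Need earliest j ≥ 5 with G[0,1] up, and (up ∧ ¬right) at every k in [5,j-1].
  j=5: rhs fails.
  j=6: rhs fails.
  j=7: rhs holds but lhs fails at k=5.
  j=8: rhs fails.
  j=9: rhs fails.
  j=10: rhs fails.
  j=11: rhs fails.
No witness within the range → none.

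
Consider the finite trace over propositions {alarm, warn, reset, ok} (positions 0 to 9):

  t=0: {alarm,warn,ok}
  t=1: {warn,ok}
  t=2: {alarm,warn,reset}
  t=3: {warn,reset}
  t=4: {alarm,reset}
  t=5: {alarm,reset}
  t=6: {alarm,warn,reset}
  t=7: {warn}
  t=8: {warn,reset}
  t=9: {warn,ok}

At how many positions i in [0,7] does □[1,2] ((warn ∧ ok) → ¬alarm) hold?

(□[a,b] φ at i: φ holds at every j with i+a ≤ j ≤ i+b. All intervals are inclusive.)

Evaluate at each i in [0,7]:
  i=0: ✓ (all of [1,2])
  i=1: ✓ (all of [2,3])
  i=2: ✓ (all of [3,4])
  i=3: ✓ (all of [4,5])
  i=4: ✓ (all of [5,6])
  i=5: ✓ (all of [6,7])
  i=6: ✓ (all of [7,8])
  i=7: ✓ (all of [8,9])
Positions where it holds: {0, 1, 2, 3, 4, 5, 6, 7} → 8.

8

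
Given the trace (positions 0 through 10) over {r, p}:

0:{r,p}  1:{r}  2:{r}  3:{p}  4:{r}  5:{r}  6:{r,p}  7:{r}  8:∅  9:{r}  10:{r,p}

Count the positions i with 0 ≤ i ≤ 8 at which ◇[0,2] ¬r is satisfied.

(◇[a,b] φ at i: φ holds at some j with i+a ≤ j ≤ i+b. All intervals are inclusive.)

6

Evaluate at each i in [0,8]:
  i=0: ✗ (none in [0,2])
  i=1: ✓ (witness j=3)
  i=2: ✓ (witness j=3)
  i=3: ✓ (witness j=3)
  i=4: ✗ (none in [4,6])
  i=5: ✗ (none in [5,7])
  i=6: ✓ (witness j=8)
  i=7: ✓ (witness j=8)
  i=8: ✓ (witness j=8)
Positions where it holds: {1, 2, 3, 6, 7, 8} → 6.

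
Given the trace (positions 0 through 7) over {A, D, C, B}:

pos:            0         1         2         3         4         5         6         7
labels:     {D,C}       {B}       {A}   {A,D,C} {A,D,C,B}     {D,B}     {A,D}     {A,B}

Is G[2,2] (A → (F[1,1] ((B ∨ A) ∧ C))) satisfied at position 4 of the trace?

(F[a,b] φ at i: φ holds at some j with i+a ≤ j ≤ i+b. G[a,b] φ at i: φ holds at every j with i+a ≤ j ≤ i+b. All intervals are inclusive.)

Check (A → (F[1,1] ((B ∨ A) ∧ C))) at every j in [6,6]:
  j=6: antecedent true; consequent fails (none in [7,7]) → ✗
Fails at j=6 → formula fails.

No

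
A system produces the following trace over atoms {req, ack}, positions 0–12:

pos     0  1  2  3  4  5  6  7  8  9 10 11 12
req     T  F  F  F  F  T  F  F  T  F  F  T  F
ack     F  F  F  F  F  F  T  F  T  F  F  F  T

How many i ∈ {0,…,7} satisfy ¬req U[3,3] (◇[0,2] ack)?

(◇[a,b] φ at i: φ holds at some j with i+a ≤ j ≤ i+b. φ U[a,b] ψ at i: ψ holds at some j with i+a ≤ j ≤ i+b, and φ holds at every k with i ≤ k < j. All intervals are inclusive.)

Evaluate at each i in [0,7]:
  i=0: ✗ (no rhs in [3,3])
  i=1: ✓ (rhs at j=4; lhs holds on [1,3])
  i=2: ✓ (rhs at j=5; lhs holds on [2,4])
  i=3: ✗ (lhs fails at k=5 before rhs at j=6)
  i=4: ✗ (lhs fails at k=5 before rhs at j=7)
  i=5: ✗ (lhs fails at k=5 before rhs at j=8)
  i=6: ✗ (no rhs in [9,9])
  i=7: ✗ (lhs fails at k=8 before rhs at j=10)
Positions where it holds: {1, 2} → 2.

2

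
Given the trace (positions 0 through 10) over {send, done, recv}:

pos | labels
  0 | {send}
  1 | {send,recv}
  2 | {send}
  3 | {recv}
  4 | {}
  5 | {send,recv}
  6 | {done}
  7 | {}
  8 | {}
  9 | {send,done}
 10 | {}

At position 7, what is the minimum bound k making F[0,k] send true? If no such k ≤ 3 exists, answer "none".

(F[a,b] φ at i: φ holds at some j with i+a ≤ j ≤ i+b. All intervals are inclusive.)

Scan j = 7,8,… for send:
  j=7: fails
  j=8: fails
  j=9: holds
First hit at j=9, so smallest k = 9-7 = 2.

2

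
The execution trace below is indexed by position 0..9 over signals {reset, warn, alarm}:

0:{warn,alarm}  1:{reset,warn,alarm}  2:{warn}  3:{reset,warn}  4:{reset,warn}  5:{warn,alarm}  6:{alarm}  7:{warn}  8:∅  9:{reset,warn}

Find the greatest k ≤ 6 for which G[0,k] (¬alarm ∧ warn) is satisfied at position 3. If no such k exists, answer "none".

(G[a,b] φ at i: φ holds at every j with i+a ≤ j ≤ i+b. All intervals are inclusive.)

1

(¬alarm ∧ warn) must hold from j=3 onward; find where it first fails.
  j=3: holds
  j=4: holds
  j=5: fails
Holds on [3,4], so largest k = 1.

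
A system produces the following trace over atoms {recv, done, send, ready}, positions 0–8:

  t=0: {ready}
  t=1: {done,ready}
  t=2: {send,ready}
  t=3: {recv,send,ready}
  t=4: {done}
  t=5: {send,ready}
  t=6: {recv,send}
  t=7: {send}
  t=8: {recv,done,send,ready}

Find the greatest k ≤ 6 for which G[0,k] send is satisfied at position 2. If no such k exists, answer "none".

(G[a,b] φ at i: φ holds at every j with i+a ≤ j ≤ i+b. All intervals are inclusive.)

send must hold from j=2 onward; find where it first fails.
  j=2: holds
  j=3: holds
  j=4: fails
Holds on [2,3], so largest k = 1.

1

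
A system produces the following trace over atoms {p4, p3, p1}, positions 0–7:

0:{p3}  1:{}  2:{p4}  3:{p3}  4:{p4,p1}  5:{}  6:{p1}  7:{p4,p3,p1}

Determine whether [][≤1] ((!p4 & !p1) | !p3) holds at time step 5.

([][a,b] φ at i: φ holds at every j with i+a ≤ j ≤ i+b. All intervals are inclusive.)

Yes

Check ((!p4 & !p1) | !p3) at every j in [5,6]:
  j=5: true
  j=6: true
All positions satisfy it → formula holds.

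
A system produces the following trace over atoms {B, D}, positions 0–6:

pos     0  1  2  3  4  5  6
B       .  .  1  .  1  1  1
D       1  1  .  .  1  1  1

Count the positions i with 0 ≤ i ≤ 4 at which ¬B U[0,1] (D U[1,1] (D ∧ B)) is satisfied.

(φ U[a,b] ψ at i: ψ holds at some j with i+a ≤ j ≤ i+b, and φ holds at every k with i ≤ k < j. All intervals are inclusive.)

Evaluate at each i in [0,4]:
  i=0: ✗ (no rhs in [0,1])
  i=1: ✗ (no rhs in [1,2])
  i=2: ✗ (no rhs in [2,3])
  i=3: ✓ (rhs at j=4; lhs holds on [3,3])
  i=4: ✓ (rhs at j=4)
Positions where it holds: {3, 4} → 2.

2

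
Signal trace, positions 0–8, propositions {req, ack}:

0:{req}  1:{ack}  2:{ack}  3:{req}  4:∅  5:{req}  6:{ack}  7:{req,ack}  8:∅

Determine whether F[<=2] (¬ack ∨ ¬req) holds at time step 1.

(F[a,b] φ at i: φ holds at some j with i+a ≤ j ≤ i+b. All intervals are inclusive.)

True

Check (¬ack ∨ ¬req) at each j in [1,3]:
  j=1: true
  j=2: true
  j=3: true
Found at j=1 → formula holds.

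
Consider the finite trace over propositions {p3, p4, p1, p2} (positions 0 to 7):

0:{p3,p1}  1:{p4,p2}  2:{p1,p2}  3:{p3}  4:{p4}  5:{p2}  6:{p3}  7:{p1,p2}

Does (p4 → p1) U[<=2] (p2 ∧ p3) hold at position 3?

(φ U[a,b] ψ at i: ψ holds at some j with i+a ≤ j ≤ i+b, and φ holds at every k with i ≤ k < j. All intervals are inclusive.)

Need some j in [3,5] with (p2 ∧ p3), and (p4 → p1) at every k in [3,j-1].
  j=3: (p2 ∧ p3) false.
  j=4: (p2 ∧ p3) false.
  j=5: (p2 ∧ p3) false.
No j in the window works → until fails.

Does not hold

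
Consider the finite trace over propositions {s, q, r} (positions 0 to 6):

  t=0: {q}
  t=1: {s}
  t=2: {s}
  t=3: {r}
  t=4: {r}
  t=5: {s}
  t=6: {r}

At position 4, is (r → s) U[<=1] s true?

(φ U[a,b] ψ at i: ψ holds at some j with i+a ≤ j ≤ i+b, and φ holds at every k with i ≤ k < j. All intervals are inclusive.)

No

Need some j in [4,5] with s, and (r → s) at every k in [4,j-1].
  j=4: s false.
  j=5: s holds, but (r → s) fails at k=4 → not this j.
No j in the window works → until fails.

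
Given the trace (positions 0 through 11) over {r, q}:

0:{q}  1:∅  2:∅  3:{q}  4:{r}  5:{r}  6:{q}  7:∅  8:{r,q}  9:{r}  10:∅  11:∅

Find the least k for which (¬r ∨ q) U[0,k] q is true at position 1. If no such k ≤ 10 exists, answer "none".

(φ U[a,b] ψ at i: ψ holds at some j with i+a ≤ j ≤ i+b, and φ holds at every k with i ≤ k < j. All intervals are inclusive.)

Need earliest j ≥ 1 with q, and (¬r ∨ q) at every k in [1,j-1].
  j=1: rhs fails.
  j=2: rhs fails.
  j=3: rhs holds; lhs holds on [1,2]. k = 2.

2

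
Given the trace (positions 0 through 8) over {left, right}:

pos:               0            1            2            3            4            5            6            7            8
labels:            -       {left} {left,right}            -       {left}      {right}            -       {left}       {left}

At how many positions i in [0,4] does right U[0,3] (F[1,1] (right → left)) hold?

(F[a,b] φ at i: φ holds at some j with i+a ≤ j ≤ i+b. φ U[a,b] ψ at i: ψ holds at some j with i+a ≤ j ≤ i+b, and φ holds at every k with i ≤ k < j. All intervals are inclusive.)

4

Evaluate at each i in [0,4]:
  i=0: ✓ (rhs at j=0)
  i=1: ✓ (rhs at j=1)
  i=2: ✓ (rhs at j=2)
  i=3: ✓ (rhs at j=3)
  i=4: ✗ (lhs fails at k=4 before rhs at j=5)
Positions where it holds: {0, 1, 2, 3} → 4.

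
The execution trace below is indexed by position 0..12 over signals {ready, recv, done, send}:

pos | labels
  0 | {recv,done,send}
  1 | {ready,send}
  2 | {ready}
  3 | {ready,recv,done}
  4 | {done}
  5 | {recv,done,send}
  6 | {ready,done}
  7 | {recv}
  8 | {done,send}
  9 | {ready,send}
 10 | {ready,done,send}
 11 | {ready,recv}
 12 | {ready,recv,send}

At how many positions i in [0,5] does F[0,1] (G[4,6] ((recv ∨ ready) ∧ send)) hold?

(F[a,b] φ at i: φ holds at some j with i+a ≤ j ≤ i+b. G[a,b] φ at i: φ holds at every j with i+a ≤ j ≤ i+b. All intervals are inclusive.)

Evaluate at each i in [0,5]:
  i=0: ✗ (none in [0,1])
  i=1: ✗ (none in [1,2])
  i=2: ✗ (none in [2,3])
  i=3: ✗ (none in [3,4])
  i=4: ✗ (none in [4,5])
  i=5: ✗ (none in [5,6])
Positions where it holds: {} → 0.

0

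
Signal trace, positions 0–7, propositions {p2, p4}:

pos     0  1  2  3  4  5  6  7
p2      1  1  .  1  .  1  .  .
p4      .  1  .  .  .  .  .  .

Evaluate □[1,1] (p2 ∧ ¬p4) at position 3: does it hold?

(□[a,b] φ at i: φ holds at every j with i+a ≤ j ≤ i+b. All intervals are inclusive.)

False

Check (p2 ∧ ¬p4) at every j in [4,4]:
  j=4: false
Fails at j=4 → formula fails.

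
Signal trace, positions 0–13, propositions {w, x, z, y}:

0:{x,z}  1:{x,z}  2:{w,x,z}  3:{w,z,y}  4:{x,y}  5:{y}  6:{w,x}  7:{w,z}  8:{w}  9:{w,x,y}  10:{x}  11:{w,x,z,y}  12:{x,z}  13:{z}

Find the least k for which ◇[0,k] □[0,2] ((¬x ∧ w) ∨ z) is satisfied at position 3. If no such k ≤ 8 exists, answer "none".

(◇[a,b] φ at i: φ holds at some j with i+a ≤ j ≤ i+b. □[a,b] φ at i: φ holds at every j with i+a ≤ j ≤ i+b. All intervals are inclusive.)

8

Scan j = 3,4,… for □[0,2] ((¬x ∧ w) ∨ z):
  j=3: fails
  j=4: fails
  j=5: fails
  j=6: fails
  j=7: fails
  j=8: fails
  j=9: fails
  j=10: fails
  j=11: holds
First hit at j=11, so smallest k = 11-3 = 8.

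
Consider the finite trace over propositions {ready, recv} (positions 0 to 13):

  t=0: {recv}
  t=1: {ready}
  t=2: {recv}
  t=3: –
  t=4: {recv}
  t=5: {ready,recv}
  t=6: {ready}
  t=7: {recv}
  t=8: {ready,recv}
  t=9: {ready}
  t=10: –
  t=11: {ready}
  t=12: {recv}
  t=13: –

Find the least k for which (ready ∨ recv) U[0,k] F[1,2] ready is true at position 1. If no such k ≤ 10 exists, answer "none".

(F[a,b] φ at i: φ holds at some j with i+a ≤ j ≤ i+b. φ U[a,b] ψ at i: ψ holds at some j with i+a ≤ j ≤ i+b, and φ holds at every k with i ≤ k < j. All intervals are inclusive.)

Need earliest j ≥ 1 with F[1,2] ready, and (ready ∨ recv) at every k in [1,j-1].
  j=1: rhs fails.
  j=2: rhs fails.
  j=3: rhs holds; lhs holds on [1,2]. k = 2.

2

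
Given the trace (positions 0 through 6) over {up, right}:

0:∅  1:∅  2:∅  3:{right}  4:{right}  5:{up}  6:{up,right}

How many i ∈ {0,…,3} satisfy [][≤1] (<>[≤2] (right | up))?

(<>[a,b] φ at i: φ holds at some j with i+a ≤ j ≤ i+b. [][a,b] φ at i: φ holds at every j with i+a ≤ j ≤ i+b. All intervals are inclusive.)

Evaluate at each i in [0,3]:
  i=0: ✗ (fails at j=0)
  i=1: ✓ (all of [1,2])
  i=2: ✓ (all of [2,3])
  i=3: ✓ (all of [3,4])
Positions where it holds: {1, 2, 3} → 3.

3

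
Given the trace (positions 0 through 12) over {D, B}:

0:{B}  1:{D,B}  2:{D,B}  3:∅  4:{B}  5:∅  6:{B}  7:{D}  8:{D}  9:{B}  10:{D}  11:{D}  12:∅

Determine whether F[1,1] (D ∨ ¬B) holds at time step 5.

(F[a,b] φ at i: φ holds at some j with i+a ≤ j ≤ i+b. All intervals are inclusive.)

False

Check (D ∨ ¬B) at each j in [6,6]:
  j=6: false
No position in the window satisfies it → formula fails.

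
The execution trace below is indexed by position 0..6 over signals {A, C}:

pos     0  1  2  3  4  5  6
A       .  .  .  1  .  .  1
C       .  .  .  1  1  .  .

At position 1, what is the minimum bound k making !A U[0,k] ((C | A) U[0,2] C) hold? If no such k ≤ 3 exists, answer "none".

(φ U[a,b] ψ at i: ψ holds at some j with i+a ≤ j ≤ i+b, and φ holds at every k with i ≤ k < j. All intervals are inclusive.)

Need earliest j ≥ 1 with ((C | A) U[0,2] C), and !A at every k in [1,j-1].
  j=1: rhs fails.
  j=2: rhs fails.
  j=3: rhs holds; lhs holds on [1,2]. k = 2.

2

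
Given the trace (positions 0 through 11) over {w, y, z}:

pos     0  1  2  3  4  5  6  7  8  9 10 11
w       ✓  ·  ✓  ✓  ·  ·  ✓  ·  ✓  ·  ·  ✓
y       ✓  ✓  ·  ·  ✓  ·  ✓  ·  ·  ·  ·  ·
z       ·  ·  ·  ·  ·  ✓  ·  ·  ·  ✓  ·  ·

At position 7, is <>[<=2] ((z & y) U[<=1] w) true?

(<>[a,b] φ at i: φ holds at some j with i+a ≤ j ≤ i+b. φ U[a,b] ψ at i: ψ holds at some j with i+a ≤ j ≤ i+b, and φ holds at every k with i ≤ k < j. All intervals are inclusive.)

Check ((z & y) U[<=1] w) at each j in [7,9]:
  j=7: fails
  j=8: holds
  j=9: fails
Found at j=8 → formula holds.

True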